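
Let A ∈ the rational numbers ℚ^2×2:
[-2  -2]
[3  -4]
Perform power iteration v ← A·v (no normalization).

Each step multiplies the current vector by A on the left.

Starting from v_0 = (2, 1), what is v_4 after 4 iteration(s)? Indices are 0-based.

v_4 = (-328, -404)

v_0 = (2, 1).
v_1 = A·v_0 = (-6, 2).
v_2 = A·v_1 = (8, -26).
v_3 = A·v_2 = (36, 128).
v_4 = A·v_3 = (-328, -404).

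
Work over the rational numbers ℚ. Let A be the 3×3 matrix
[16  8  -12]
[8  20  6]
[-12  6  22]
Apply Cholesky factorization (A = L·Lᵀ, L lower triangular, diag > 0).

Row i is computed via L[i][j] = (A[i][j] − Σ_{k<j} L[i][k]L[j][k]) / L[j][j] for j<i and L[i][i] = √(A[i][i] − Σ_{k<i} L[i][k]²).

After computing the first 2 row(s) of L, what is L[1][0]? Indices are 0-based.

L[1][0] = 2

Step 1: L[0][0] = √(16) = 4.
  L[1][0] = (8) / L[0][0] = 2.
Step 2: L[1][1] = √(16) = 4.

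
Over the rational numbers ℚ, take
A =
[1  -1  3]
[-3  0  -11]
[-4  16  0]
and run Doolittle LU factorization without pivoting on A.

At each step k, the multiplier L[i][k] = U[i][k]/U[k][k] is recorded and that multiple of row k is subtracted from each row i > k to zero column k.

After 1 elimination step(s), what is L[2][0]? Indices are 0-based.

L[2][0] = -4

Step 1: pivot at (0,0) is 1.
  row1 ← row1 − (-3)·row0  ⇒  L[1][0]=-3, U row1=(0, -3, -2)
  row2 ← row2 − (-4)·row0  ⇒  L[2][0]=-4, U row2=(0, 12, 12)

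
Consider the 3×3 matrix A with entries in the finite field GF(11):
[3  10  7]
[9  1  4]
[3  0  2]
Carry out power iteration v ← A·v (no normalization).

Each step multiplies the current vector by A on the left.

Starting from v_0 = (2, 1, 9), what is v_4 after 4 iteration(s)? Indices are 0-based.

v_4 = (10, 6, 10)

v_0 = (2, 1, 9).
v_1 = A·v_0 = (2, 0, 2).
v_2 = A·v_1 = (9, 4, 10).
v_3 = A·v_2 = (5, 4, 3).
v_4 = A·v_3 = (10, 6, 10).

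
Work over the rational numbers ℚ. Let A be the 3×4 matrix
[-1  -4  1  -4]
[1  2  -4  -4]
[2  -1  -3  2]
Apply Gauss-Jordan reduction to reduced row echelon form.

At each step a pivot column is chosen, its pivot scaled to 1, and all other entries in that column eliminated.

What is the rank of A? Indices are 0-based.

rank = 3

[1] R0 /= -1  ⇒  (1, 4, -1, 4)
     R1 -= 1·R0  ⇒  (0, -2, -3, -8)
     R2 -= 2·R0  ⇒  (0, -9, -1, -6)
[2] R1 /= -2  ⇒  (0, 1, 3/2, 4)
     R0 -= 4·R1  ⇒  (1, 0, -7, -12)
     R2 -= -9·R1  ⇒  (0, 0, 25/2, 30)
[3] R2 /= 25/2  ⇒  (0, 0, 1, 12/5)
     R0 -= -7·R2  ⇒  (1, 0, 0, 24/5)
     R1 -= 3/2·R2  ⇒  (0, 1, 0, 2/5)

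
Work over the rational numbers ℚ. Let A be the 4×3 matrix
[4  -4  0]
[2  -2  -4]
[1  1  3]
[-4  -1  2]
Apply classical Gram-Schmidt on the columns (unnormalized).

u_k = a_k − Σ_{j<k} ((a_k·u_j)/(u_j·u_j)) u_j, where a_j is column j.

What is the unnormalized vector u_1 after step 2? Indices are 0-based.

Step 1: u_0 = a_0 = (4, 2, 1, -4).
Step 2: u_1 = a_1 − (-15/37)·u_0 = (-88/37, -44/37, 52/37, -97/37).

u_1 = (-88/37, -44/37, 52/37, -97/37)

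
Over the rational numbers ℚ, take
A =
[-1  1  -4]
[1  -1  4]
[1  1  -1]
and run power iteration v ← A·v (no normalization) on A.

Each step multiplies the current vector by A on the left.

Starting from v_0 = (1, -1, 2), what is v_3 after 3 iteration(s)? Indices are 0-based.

v_3 = (-64, 64, -2)

v_0 = (1, -1, 2).
v_1 = A·v_0 = (-10, 10, -2).
v_2 = A·v_1 = (28, -28, 2).
v_3 = A·v_2 = (-64, 64, -2).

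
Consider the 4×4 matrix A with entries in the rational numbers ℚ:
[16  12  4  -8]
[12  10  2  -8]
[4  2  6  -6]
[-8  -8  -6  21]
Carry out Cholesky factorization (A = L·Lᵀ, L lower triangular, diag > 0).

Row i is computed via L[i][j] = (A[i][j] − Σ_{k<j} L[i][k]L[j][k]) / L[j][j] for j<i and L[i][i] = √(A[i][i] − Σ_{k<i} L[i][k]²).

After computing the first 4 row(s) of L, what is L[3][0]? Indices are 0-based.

L[3][0] = -2

Step 1: L[0][0] = √(16) = 4.
  L[1][0] = (12) / L[0][0] = 3.
Step 2: L[1][1] = √(1) = 1.
  L[2][0] = (4) / L[0][0] = 1.
  L[2][1] = (-1) / L[1][1] = -1.
Step 3: L[2][2] = √(4) = 2.
  L[3][0] = (-8) / L[0][0] = -2.
  L[3][1] = (-2) / L[1][1] = -2.
  L[3][2] = (-6) / L[2][2] = -3.
Step 4: L[3][3] = √(4) = 2.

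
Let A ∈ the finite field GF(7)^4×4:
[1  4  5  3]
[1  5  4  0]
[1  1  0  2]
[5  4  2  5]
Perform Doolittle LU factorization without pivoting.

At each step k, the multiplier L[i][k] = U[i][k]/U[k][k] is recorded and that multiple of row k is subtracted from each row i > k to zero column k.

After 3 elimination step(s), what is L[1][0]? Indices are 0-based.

k=0: U[0][0]=1
  eliminate (1,0): mult=1, new row 1: (0, 1, 6, 4); set L[1][0]=1
  eliminate (2,0): mult=1, new row 2: (0, 4, 2, 6); set L[2][0]=1
  eliminate (3,0): mult=5, new row 3: (0, 5, 5, 4); set L[3][0]=5
k=1: U[1][1]=1
  eliminate (2,1): mult=4, new row 2: (0, 0, 6, 4); set L[2][1]=4
  eliminate (3,1): mult=5, new row 3: (0, 0, 3, 5); set L[3][1]=5
k=2: U[2][2]=6
  eliminate (3,2): mult=4, new row 3: (0, 0, 0, 3); set L[3][2]=4

L[1][0] = 1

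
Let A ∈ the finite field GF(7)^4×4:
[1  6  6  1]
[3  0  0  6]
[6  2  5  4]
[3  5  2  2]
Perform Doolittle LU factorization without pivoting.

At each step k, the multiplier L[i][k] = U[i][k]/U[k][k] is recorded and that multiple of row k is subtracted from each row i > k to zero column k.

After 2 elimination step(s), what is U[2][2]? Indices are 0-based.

[col 0] pivot 1
  R1 -= 3*R0 → (0, 3, 3, 3)  (L[1][0] := 3)
  R2 -= 6*R0 → (0, 1, 4, 5)  (L[2][0] := 6)
  R3 -= 3*R0 → (0, 1, 5, 6)  (L[3][0] := 3)
[col 1] pivot 3
  R2 -= 5*R1 → (0, 0, 3, 4)  (L[2][1] := 5)
  R3 -= 5*R1 → (0, 0, 4, 5)  (L[3][1] := 5)

U[2][2] = 3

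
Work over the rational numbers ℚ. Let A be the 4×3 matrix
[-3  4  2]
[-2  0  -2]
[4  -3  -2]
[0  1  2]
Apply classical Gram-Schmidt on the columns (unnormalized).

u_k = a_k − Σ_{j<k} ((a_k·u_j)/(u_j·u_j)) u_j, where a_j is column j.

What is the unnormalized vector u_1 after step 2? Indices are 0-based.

Step 1: u_0 = a_0 = (-3, -2, 4, 0).
Step 2: u_1 = a_1 − (-24/29)·u_0 = (44/29, -48/29, 9/29, 1).

u_1 = (44/29, -48/29, 9/29, 1)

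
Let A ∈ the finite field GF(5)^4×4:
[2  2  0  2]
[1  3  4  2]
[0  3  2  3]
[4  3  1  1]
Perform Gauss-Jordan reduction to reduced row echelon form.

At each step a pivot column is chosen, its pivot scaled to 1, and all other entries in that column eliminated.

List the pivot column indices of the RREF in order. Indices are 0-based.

pivot columns: 0, 1, 2, 3

step 1: normalize row 0 (÷2) = (1, 1, 0, 1)
  row 1: subtract 1×row0 = (0, 2, 4, 1)
  row 3: subtract 4×row0 = (0, 4, 1, 2)
step 2: normalize row 1 (÷2) = (0, 1, 2, 3)
  row 0: subtract 1×row1 = (1, 0, 3, 3)
  row 2: subtract 3×row1 = (0, 0, 1, 4)
  row 3: subtract 4×row1 = (0, 0, 3, 0)
step 3: normalize row 2 (÷1) = (0, 0, 1, 4)
  row 0: subtract 3×row2 = (1, 0, 0, 1)
  row 1: subtract 2×row2 = (0, 1, 0, 0)
  row 3: subtract 3×row2 = (0, 0, 0, 3)
step 4: normalize row 3 (÷3) = (0, 0, 0, 1)
  row 0: subtract 1×row3 = (1, 0, 0, 0)
  row 2: subtract 4×row3 = (0, 0, 1, 0)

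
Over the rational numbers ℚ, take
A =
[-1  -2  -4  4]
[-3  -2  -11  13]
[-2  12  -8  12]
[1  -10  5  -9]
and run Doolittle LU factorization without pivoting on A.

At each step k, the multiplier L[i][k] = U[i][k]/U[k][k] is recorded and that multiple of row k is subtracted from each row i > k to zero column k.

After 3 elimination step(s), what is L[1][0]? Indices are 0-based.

k=0: U[0][0]=-1
  eliminate (1,0): mult=3, new row 1: (0, 4, 1, 1); set L[1][0]=3
  eliminate (2,0): mult=2, new row 2: (0, 16, 0, 4); set L[2][0]=2
  eliminate (3,0): mult=-1, new row 3: (0, -12, 1, -5); set L[3][0]=-1
k=1: U[1][1]=4
  eliminate (2,1): mult=4, new row 2: (0, 0, -4, 0); set L[2][1]=4
  eliminate (3,1): mult=-3, new row 3: (0, 0, 4, -2); set L[3][1]=-3
k=2: U[2][2]=-4
  eliminate (3,2): mult=-1, new row 3: (0, 0, 0, -2); set L[3][2]=-1

L[1][0] = 3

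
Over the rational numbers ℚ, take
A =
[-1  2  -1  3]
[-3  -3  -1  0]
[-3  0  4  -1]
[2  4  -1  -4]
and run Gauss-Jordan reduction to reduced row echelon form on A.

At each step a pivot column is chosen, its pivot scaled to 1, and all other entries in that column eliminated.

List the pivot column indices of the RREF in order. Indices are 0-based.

pivot(0,0)=-1: scale R0 → (1, -2, 1, -3)
  clear (1,0): R1 −= (-3)R0 → (0, -9, 2, -9)
  clear (2,0): R2 −= (-3)R0 → (0, -6, 7, -10)
  clear (3,0): R3 −= (2)R0 → (0, 8, -3, 2)
pivot(1,1)=-9: scale R1 → (0, 1, -2/9, 1)
  clear (0,1): R0 −= (-2)R1 → (1, 0, 5/9, -1)
  clear (2,1): R2 −= (-6)R1 → (0, 0, 17/3, -4)
  clear (3,1): R3 −= (8)R1 → (0, 0, -11/9, -6)
pivot(2,2)=17/3: scale R2 → (0, 0, 1, -12/17)
  clear (0,2): R0 −= (5/9)R2 → (1, 0, 0, -31/51)
  clear (1,2): R1 −= (-2/9)R2 → (0, 1, 0, 43/51)
  clear (3,2): R3 −= (-11/9)R2 → (0, 0, 0, -350/51)
pivot(3,3)=-350/51: scale R3 → (0, 0, 0, 1)
  clear (0,3): R0 −= (-31/51)R3 → (1, 0, 0, 0)
  clear (1,3): R1 −= (43/51)R3 → (0, 1, 0, 0)
  clear (2,3): R2 −= (-12/17)R3 → (0, 0, 1, 0)

pivot columns: 0, 1, 2, 3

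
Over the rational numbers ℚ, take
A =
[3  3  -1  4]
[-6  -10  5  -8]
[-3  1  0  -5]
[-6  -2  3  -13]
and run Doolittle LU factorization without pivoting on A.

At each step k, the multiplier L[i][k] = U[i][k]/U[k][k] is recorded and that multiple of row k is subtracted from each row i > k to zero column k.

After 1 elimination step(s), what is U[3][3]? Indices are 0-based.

k=0: U[0][0]=3
  eliminate (1,0): mult=-2, new row 1: (0, -4, 3, 0); set L[1][0]=-2
  eliminate (2,0): mult=-1, new row 2: (0, 4, -1, -1); set L[2][0]=-1
  eliminate (3,0): mult=-2, new row 3: (0, 4, 1, -5); set L[3][0]=-2

U[3][3] = -5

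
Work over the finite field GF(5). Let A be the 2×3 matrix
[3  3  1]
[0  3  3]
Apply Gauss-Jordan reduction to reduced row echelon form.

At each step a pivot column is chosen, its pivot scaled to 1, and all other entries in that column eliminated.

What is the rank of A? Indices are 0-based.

rank = 2

pivot(0,0)=3: scale R0 → (1, 1, 2)
pivot(1,1)=3: scale R1 → (0, 1, 1)
  clear (0,1): R0 −= (1)R1 → (1, 0, 1)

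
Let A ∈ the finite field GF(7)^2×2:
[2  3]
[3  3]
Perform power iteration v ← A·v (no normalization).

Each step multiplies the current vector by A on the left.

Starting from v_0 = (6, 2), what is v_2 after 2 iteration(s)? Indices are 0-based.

v_2 = (3, 0)

v_0 = (6, 2).
v_1 = A·v_0 = (4, 3).
v_2 = A·v_1 = (3, 0).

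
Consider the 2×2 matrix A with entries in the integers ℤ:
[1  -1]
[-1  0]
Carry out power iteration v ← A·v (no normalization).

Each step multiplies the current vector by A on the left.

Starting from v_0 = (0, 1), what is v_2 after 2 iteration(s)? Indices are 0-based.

v_2 = (-1, 1)

v_0 = (0, 1).
v_1 = A·v_0 = (-1, 0).
v_2 = A·v_1 = (-1, 1).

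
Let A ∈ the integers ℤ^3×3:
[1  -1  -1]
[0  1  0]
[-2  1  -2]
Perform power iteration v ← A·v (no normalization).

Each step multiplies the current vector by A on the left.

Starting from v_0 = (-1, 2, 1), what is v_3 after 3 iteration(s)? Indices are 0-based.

v_3 = (-16, 2, 6)

v_0 = (-1, 2, 1).
v_1 = A·v_0 = (-4, 2, 2).
v_2 = A·v_1 = (-8, 2, 6).
v_3 = A·v_2 = (-16, 2, 6).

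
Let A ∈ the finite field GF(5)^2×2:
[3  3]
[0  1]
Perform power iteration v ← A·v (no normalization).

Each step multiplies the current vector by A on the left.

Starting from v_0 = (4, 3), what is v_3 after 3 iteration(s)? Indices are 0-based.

v_0 = (4, 3).
v_1 = A·v_0 = (1, 3).
v_2 = A·v_1 = (2, 3).
v_3 = A·v_2 = (0, 3).

v_3 = (0, 3)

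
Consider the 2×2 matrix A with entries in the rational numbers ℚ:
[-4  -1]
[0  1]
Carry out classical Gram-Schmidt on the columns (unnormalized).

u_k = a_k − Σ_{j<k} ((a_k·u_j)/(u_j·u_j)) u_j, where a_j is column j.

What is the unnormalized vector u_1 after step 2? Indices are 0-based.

Step 1: u_0 = a_0 = (-4, 0).
Step 2: u_1 = a_1 − (1/4)·u_0 = (0, 1).

u_1 = (0, 1)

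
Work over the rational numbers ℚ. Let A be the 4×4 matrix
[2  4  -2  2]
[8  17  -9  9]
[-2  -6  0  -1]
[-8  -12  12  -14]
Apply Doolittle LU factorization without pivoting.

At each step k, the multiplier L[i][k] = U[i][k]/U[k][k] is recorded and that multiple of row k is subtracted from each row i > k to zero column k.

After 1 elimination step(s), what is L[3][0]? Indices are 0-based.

L[3][0] = -4

[col 0] pivot 2
  R1 -= 4*R0 → (0, 1, -1, 1)  (L[1][0] := 4)
  R2 -= -1*R0 → (0, -2, -2, 1)  (L[2][0] := -1)
  R3 -= -4*R0 → (0, 4, 4, -6)  (L[3][0] := -4)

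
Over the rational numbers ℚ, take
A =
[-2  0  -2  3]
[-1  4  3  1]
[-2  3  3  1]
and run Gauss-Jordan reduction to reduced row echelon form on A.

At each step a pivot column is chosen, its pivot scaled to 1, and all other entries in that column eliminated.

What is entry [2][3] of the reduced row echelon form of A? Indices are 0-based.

[1] R0 /= -2  ⇒  (1, 0, 1, -3/2)
     R1 -= -1·R0  ⇒  (0, 4, 4, -1/2)
     R2 -= -2·R0  ⇒  (0, 3, 5, -2)
[2] R1 /= 4  ⇒  (0, 1, 1, -1/8)
     R2 -= 3·R1  ⇒  (0, 0, 2, -13/8)
[3] R2 /= 2  ⇒  (0, 0, 1, -13/16)
     R0 -= 1·R2  ⇒  (1, 0, 0, -11/16)
     R1 -= 1·R2  ⇒  (0, 1, 0, 11/16)

M[2][3] = -13/16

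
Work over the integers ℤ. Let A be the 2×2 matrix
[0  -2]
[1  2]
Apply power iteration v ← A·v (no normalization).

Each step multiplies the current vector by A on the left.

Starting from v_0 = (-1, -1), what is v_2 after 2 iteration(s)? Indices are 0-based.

v_0 = (-1, -1).
v_1 = A·v_0 = (2, -3).
v_2 = A·v_1 = (6, -4).

v_2 = (6, -4)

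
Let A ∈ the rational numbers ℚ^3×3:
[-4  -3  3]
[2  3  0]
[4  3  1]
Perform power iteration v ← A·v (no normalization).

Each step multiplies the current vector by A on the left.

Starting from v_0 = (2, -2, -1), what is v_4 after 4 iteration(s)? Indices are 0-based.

v_4 = (671, -256, -499)

v_0 = (2, -2, -1).
v_1 = A·v_0 = (-5, -2, 1).
v_2 = A·v_1 = (29, -16, -25).
v_3 = A·v_2 = (-143, 10, 43).
v_4 = A·v_3 = (671, -256, -499).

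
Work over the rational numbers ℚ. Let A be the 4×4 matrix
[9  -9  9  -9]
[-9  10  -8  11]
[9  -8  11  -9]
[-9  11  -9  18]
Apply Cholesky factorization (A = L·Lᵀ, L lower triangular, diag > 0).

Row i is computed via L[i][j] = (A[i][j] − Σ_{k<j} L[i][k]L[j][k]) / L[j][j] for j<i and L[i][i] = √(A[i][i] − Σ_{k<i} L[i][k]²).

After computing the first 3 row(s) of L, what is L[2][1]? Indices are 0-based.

L[2][1] = 1

Step 1: L[0][0] = √(9) = 3.
  L[1][0] = (-9) / L[0][0] = -3.
Step 2: L[1][1] = √(1) = 1.
  L[2][0] = (9) / L[0][0] = 3.
  L[2][1] = (1) / L[1][1] = 1.
Step 3: L[2][2] = √(1) = 1.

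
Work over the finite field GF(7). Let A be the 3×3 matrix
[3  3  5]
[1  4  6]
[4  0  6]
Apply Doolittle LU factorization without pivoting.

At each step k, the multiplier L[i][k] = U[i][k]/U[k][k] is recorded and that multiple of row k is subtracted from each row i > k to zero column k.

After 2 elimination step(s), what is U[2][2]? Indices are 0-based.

Step 1: pivot at (0,0) is 3.
  row1 ← row1 − (5)·row0  ⇒  L[1][0]=5, U row1=(0, 3, 2)
  row2 ← row2 − (6)·row0  ⇒  L[2][0]=6, U row2=(0, 3, 4)
Step 2: pivot at (1,1) is 3.
  row2 ← row2 − (1)·row1  ⇒  L[2][1]=1, U row2=(0, 0, 2)

U[2][2] = 2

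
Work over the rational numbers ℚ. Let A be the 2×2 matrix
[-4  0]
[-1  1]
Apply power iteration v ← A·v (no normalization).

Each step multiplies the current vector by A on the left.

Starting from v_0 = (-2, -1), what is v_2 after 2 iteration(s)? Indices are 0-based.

v_2 = (-32, -7)

v_0 = (-2, -1).
v_1 = A·v_0 = (8, 1).
v_2 = A·v_1 = (-32, -7).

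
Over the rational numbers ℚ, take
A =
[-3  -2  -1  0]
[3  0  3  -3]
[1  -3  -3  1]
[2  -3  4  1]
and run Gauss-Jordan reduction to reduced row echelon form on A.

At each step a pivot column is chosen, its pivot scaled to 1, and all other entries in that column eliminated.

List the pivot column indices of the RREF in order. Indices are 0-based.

step 1: normalize row 0 (÷-3) = (1, 2/3, 1/3, 0)
  row 1: subtract 3×row0 = (0, -2, 2, -3)
  row 2: subtract 1×row0 = (0, -11/3, -10/3, 1)
  row 3: subtract 2×row0 = (0, -13/3, 10/3, 1)
step 2: normalize row 1 (÷-2) = (0, 1, -1, 3/2)
  row 0: subtract 2/3×row1 = (1, 0, 1, -1)
  row 2: subtract -11/3×row1 = (0, 0, -7, 13/2)
  row 3: subtract -13/3×row1 = (0, 0, -1, 15/2)
step 3: normalize row 2 (÷-7) = (0, 0, 1, -13/14)
  row 0: subtract 1×row2 = (1, 0, 0, -1/14)
  row 1: subtract -1×row2 = (0, 1, 0, 4/7)
  row 3: subtract -1×row2 = (0, 0, 0, 46/7)
step 4: normalize row 3 (÷46/7) = (0, 0, 0, 1)
  row 0: subtract -1/14×row3 = (1, 0, 0, 0)
  row 1: subtract 4/7×row3 = (0, 1, 0, 0)
  row 2: subtract -13/14×row3 = (0, 0, 1, 0)

pivot columns: 0, 1, 2, 3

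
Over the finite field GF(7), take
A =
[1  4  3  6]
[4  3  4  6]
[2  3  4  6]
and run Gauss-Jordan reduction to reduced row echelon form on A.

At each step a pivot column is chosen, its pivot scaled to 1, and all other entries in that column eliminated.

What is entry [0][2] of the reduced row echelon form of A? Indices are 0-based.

M[0][2] = 0

pivot(0,0)=1: scale R0 → (1, 4, 3, 6)
  clear (1,0): R1 −= (4)R0 → (0, 1, 6, 3)
  clear (2,0): R2 −= (2)R0 → (0, 2, 5, 1)
pivot(1,1)=1: scale R1 → (0, 1, 6, 3)
  clear (0,1): R0 −= (4)R1 → (1, 0, 0, 1)
  clear (2,1): R2 −= (2)R1 → (0, 0, 0, 2)
col 2: no nonzero at/below row 2; advance.
pivot(2,3)=2: scale R2 → (0, 0, 0, 1)
  clear (0,3): R0 −= (1)R2 → (1, 0, 0, 0)
  clear (1,3): R1 −= (3)R2 → (0, 1, 6, 0)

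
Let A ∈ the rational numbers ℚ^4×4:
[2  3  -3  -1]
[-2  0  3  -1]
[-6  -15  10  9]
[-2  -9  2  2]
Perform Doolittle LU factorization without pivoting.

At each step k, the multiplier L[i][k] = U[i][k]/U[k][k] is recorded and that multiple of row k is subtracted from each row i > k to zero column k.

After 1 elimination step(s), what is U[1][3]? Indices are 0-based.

U[1][3] = -2

[col 0] pivot 2
  R1 -= -1*R0 → (0, 3, 0, -2)  (L[1][0] := -1)
  R2 -= -3*R0 → (0, -6, 1, 6)  (L[2][0] := -3)
  R3 -= -1*R0 → (0, -6, -1, 1)  (L[3][0] := -1)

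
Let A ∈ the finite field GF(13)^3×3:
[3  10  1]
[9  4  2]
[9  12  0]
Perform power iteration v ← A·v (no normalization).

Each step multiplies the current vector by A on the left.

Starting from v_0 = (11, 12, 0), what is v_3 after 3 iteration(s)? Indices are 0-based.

v_0 = (11, 12, 0).
v_1 = A·v_0 = (10, 4, 9).
v_2 = A·v_1 = (1, 7, 8).
v_3 = A·v_2 = (3, 1, 2).

v_3 = (3, 1, 2)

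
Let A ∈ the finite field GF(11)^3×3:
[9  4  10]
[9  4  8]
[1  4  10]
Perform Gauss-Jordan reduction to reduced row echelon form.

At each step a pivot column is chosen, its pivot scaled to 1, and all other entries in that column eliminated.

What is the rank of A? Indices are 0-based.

step 1: normalize row 0 (÷9) = (1, 9, 6)
  row 1: subtract 9×row0 = (0, 0, 9)
  row 2: subtract 1×row0 = (0, 6, 4)
step 2: exchange rows 1,2
step 2: normalize row 1 (÷6) = (0, 1, 8)
  row 0: subtract 9×row1 = (1, 0, 0)
step 3: normalize row 2 (÷9) = (0, 0, 1)
  row 1: subtract 8×row2 = (0, 1, 0)

rank = 3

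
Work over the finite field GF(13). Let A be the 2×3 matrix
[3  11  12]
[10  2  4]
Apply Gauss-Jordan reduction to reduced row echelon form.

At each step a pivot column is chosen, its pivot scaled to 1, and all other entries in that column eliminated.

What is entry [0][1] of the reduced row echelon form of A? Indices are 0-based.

pivot(0,0)=3: scale R0 → (1, 8, 4)
  clear (1,0): R1 −= (10)R0 → (0, 0, 3)
col 1: no nonzero at/below row 1; advance.
pivot(1,2)=3: scale R1 → (0, 0, 1)
  clear (0,2): R0 −= (4)R1 → (1, 8, 0)

M[0][1] = 8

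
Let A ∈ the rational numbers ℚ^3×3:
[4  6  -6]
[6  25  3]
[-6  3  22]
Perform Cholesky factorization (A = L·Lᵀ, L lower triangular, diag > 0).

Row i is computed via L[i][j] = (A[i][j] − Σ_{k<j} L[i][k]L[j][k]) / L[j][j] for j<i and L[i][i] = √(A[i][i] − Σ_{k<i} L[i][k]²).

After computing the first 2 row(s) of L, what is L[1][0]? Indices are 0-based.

L[1][0] = 3

Step 1: L[0][0] = √(4) = 2.
  L[1][0] = (6) / L[0][0] = 3.
Step 2: L[1][1] = √(16) = 4.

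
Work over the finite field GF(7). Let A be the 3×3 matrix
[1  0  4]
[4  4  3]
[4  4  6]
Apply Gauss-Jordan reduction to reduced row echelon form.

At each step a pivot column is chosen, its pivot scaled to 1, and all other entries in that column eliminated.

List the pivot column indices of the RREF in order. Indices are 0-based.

pivot(0,0)=1: scale R0 → (1, 0, 4)
  clear (1,0): R1 −= (4)R0 → (0, 4, 1)
  clear (2,0): R2 −= (4)R0 → (0, 4, 4)
pivot(1,1)=4: scale R1 → (0, 1, 2)
  clear (2,1): R2 −= (4)R1 → (0, 0, 3)
pivot(2,2)=3: scale R2 → (0, 0, 1)
  clear (0,2): R0 −= (4)R2 → (1, 0, 0)
  clear (1,2): R1 −= (2)R2 → (0, 1, 0)

pivot columns: 0, 1, 2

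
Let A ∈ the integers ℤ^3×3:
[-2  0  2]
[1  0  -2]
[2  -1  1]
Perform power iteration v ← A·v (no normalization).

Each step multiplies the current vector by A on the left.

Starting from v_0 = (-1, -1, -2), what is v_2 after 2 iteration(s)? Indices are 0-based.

v_0 = (-1, -1, -2).
v_1 = A·v_0 = (-2, 3, -3).
v_2 = A·v_1 = (-2, 4, -10).

v_2 = (-2, 4, -10)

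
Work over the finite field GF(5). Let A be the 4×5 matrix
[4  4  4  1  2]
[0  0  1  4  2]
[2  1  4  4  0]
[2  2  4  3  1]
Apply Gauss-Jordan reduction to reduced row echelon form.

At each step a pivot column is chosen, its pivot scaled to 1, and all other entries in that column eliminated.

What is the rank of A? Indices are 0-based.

pivot(0,0)=4: scale R0 → (1, 1, 1, 4, 3)
  clear (2,0): R2 −= (2)R0 → (0, 4, 2, 1, 4)
  clear (3,0): R3 −= (2)R0 → (0, 0, 2, 0, 0)
pivot(1,1): swap R1↔R2
pivot(1,1)=4: scale R1 → (0, 1, 3, 4, 1)
  clear (0,1): R0 −= (1)R1 → (1, 0, 3, 0, 2)
pivot(2,2)=1: scale R2 → (0, 0, 1, 4, 2)
  clear (0,2): R0 −= (3)R2 → (1, 0, 0, 3, 1)
  clear (1,2): R1 −= (3)R2 → (0, 1, 0, 2, 0)
  clear (3,2): R3 −= (2)R2 → (0, 0, 0, 2, 1)
pivot(3,3)=2: scale R3 → (0, 0, 0, 1, 3)
  clear (0,3): R0 −= (3)R3 → (1, 0, 0, 0, 2)
  clear (1,3): R1 −= (2)R3 → (0, 1, 0, 0, 4)
  clear (2,3): R2 −= (4)R3 → (0, 0, 1, 0, 0)

rank = 4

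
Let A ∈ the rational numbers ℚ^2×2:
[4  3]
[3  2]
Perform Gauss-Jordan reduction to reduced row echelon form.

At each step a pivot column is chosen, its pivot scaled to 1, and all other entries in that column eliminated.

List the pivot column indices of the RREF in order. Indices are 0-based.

step 1: normalize row 0 (÷4) = (1, 3/4)
  row 1: subtract 3×row0 = (0, -1/4)
step 2: normalize row 1 (÷-1/4) = (0, 1)
  row 0: subtract 3/4×row1 = (1, 0)

pivot columns: 0, 1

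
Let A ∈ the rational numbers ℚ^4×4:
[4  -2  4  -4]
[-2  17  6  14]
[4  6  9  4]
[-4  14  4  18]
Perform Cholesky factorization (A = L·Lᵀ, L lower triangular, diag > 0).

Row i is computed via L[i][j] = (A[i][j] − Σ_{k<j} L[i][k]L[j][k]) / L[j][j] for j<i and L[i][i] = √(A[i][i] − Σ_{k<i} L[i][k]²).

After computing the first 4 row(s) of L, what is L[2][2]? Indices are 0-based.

L[2][2] = 1

Step 1: L[0][0] = √(4) = 2.
  L[1][0] = (-2) / L[0][0] = -1.
Step 2: L[1][1] = √(16) = 4.
  L[2][0] = (4) / L[0][0] = 2.
  L[2][1] = (8) / L[1][1] = 2.
Step 3: L[2][2] = √(1) = 1.
  L[3][0] = (-4) / L[0][0] = -2.
  L[3][1] = (12) / L[1][1] = 3.
  L[3][2] = (2) / L[2][2] = 2.
Step 4: L[3][3] = √(1) = 1.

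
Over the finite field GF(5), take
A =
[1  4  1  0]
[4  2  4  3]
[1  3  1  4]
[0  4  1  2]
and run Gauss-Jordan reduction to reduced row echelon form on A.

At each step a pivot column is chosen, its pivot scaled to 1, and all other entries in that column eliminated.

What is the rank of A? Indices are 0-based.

pivot(0,0)=1: scale R0 → (1, 4, 1, 0)
  clear (1,0): R1 −= (4)R0 → (0, 1, 0, 3)
  clear (2,0): R2 −= (1)R0 → (0, 4, 0, 4)
pivot(1,1)=1: scale R1 → (0, 1, 0, 3)
  clear (0,1): R0 −= (4)R1 → (1, 0, 1, 3)
  clear (2,1): R2 −= (4)R1 → (0, 0, 0, 2)
  clear (3,1): R3 −= (4)R1 → (0, 0, 1, 0)
pivot(2,2): swap R2↔R3
pivot(2,2)=1: scale R2 → (0, 0, 1, 0)
  clear (0,2): R0 −= (1)R2 → (1, 0, 0, 3)
pivot(3,3)=2: scale R3 → (0, 0, 0, 1)
  clear (0,3): R0 −= (3)R3 → (1, 0, 0, 0)
  clear (1,3): R1 −= (3)R3 → (0, 1, 0, 0)

rank = 4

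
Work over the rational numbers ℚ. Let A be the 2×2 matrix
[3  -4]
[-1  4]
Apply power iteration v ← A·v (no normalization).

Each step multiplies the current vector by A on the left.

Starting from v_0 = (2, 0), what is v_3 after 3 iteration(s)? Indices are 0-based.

v_3 = (134, -82)

v_0 = (2, 0).
v_1 = A·v_0 = (6, -2).
v_2 = A·v_1 = (26, -14).
v_3 = A·v_2 = (134, -82).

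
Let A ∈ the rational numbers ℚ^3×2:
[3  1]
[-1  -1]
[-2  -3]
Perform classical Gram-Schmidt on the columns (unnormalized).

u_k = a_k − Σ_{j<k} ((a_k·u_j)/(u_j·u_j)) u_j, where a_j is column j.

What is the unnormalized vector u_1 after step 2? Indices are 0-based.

u_1 = (-8/7, -2/7, -11/7)

Step 1: u_0 = a_0 = (3, -1, -2).
Step 2: u_1 = a_1 − (5/7)·u_0 = (-8/7, -2/7, -11/7).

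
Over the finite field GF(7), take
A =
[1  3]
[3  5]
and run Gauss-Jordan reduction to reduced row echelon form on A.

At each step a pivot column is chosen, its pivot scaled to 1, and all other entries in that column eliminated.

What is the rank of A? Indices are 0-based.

pivot(0,0)=1: scale R0 → (1, 3)
  clear (1,0): R1 −= (3)R0 → (0, 3)
pivot(1,1)=3: scale R1 → (0, 1)
  clear (0,1): R0 −= (3)R1 → (1, 0)

rank = 2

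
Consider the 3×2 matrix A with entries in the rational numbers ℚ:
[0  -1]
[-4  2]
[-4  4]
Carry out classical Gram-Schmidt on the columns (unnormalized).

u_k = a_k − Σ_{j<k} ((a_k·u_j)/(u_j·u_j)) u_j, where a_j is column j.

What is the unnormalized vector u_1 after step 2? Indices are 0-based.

Step 1: u_0 = a_0 = (0, -4, -4).
Step 2: u_1 = a_1 − (-3/4)·u_0 = (-1, -1, 1).

u_1 = (-1, -1, 1)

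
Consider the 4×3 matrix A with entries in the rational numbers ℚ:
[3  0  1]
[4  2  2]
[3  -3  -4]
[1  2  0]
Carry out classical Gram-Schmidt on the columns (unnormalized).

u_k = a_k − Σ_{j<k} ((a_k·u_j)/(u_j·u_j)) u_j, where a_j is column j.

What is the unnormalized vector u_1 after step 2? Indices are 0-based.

Step 1: u_0 = a_0 = (3, 4, 3, 1).
Step 2: u_1 = a_1 − (1/35)·u_0 = (-3/35, 66/35, -108/35, 69/35).

u_1 = (-3/35, 66/35, -108/35, 69/35)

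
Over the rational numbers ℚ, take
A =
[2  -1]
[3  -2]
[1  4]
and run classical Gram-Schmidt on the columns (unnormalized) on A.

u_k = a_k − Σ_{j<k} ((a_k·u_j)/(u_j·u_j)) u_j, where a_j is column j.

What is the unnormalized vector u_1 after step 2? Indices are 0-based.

u_1 = (-3/7, -8/7, 30/7)

Step 1: u_0 = a_0 = (2, 3, 1).
Step 2: u_1 = a_1 − (-2/7)·u_0 = (-3/7, -8/7, 30/7).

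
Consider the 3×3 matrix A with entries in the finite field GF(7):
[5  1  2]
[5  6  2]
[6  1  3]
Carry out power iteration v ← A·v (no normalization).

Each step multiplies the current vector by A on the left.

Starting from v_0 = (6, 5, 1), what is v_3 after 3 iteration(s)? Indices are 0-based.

v_0 = (6, 5, 1).
v_1 = A·v_0 = (2, 6, 2).
v_2 = A·v_1 = (6, 1, 3).
v_3 = A·v_2 = (2, 0, 4).

v_3 = (2, 0, 4)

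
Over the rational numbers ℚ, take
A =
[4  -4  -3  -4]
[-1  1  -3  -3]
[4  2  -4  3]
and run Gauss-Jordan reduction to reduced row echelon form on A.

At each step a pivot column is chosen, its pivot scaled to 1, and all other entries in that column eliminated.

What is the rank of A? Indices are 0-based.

step 1: normalize row 0 (÷4) = (1, -1, -3/4, -1)
  row 1: subtract -1×row0 = (0, 0, -15/4, -4)
  row 2: subtract 4×row0 = (0, 6, -1, 7)
step 2: exchange rows 1,2
step 2: normalize row 1 (÷6) = (0, 1, -1/6, 7/6)
  row 0: subtract -1×row1 = (1, 0, -11/12, 1/6)
step 3: normalize row 2 (÷-15/4) = (0, 0, 1, 16/15)
  row 0: subtract -11/12×row2 = (1, 0, 0, 103/90)
  row 1: subtract -1/6×row2 = (0, 1, 0, 121/90)

rank = 3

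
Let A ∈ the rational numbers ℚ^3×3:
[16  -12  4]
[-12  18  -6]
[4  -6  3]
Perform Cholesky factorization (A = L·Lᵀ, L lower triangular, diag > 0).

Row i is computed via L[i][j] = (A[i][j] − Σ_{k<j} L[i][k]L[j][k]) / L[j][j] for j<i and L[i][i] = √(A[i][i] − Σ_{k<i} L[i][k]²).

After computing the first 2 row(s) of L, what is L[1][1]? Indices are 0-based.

Step 1: L[0][0] = √(16) = 4.
  L[1][0] = (-12) / L[0][0] = -3.
Step 2: L[1][1] = √(9) = 3.

L[1][1] = 3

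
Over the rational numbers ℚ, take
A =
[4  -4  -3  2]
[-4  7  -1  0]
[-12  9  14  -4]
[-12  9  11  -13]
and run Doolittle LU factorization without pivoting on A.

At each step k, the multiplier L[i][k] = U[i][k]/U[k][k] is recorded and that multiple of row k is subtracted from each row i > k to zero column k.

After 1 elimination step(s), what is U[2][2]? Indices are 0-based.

k=0: U[0][0]=4
  eliminate (1,0): mult=-1, new row 1: (0, 3, -4, 2); set L[1][0]=-1
  eliminate (2,0): mult=-3, new row 2: (0, -3, 5, 2); set L[2][0]=-3
  eliminate (3,0): mult=-3, new row 3: (0, -3, 2, -7); set L[3][0]=-3

U[2][2] = 5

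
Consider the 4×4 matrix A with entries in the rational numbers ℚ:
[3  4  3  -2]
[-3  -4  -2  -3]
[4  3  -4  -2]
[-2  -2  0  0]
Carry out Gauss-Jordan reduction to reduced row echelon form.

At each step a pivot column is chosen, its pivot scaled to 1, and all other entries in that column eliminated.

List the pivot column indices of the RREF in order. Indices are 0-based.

pivot columns: 0, 1, 2, 3

[1] R0 /= 3  ⇒  (1, 4/3, 1, -2/3)
     R1 -= -3·R0  ⇒  (0, 0, 1, -5)
     R2 -= 4·R0  ⇒  (0, -7/3, -8, 2/3)
     R3 -= -2·R0  ⇒  (0, 2/3, 2, -4/3)
[2] R1 <-> R2
[2] R1 /= -7/3  ⇒  (0, 1, 24/7, -2/7)
     R0 -= 4/3·R1  ⇒  (1, 0, -25/7, -2/7)
     R3 -= 2/3·R1  ⇒  (0, 0, -2/7, -8/7)
[3] R2 /= 1  ⇒  (0, 0, 1, -5)
     R0 -= -25/7·R2  ⇒  (1, 0, 0, -127/7)
     R1 -= 24/7·R2  ⇒  (0, 1, 0, 118/7)
     R3 -= -2/7·R2  ⇒  (0, 0, 0, -18/7)
[4] R3 /= -18/7  ⇒  (0, 0, 0, 1)
     R0 -= -127/7·R3  ⇒  (1, 0, 0, 0)
     R1 -= 118/7·R3  ⇒  (0, 1, 0, 0)
     R2 -= -5·R3  ⇒  (0, 0, 1, 0)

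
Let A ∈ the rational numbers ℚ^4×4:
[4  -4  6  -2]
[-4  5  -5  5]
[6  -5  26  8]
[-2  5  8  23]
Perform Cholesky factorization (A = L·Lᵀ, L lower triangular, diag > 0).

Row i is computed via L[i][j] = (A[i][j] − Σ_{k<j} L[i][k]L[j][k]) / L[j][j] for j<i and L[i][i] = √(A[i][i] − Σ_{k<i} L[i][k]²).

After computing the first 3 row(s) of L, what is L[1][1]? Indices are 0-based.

Step 1: L[0][0] = √(4) = 2.
  L[1][0] = (-4) / L[0][0] = -2.
Step 2: L[1][1] = √(1) = 1.
  L[2][0] = (6) / L[0][0] = 3.
  L[2][1] = (1) / L[1][1] = 1.
Step 3: L[2][2] = √(16) = 4.

L[1][1] = 1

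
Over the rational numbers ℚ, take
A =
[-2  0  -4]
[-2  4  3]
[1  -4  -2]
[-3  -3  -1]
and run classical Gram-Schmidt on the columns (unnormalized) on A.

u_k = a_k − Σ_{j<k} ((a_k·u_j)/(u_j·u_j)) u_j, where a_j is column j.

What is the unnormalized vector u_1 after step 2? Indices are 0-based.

u_1 = (-1/3, 11/3, -23/6, -7/2)

Step 1: u_0 = a_0 = (-2, -2, 1, -3).
Step 2: u_1 = a_1 − (-1/6)·u_0 = (-1/3, 11/3, -23/6, -7/2).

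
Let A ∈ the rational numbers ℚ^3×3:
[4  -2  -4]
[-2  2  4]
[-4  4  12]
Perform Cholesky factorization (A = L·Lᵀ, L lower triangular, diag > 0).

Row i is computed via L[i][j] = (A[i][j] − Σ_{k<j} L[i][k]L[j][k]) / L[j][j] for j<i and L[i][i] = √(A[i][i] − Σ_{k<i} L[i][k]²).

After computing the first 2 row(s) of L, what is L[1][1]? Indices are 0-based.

L[1][1] = 1

Step 1: L[0][0] = √(4) = 2.
  L[1][0] = (-2) / L[0][0] = -1.
Step 2: L[1][1] = √(1) = 1.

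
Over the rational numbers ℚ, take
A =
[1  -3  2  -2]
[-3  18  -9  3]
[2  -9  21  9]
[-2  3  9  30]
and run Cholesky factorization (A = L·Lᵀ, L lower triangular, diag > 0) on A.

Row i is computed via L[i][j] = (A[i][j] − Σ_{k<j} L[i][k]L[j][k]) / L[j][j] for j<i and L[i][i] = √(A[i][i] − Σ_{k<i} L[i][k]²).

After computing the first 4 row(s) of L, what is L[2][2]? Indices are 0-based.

Step 1: L[0][0] = √(1) = 1.
  L[1][0] = (-3) / L[0][0] = -3.
Step 2: L[1][1] = √(9) = 3.
  L[2][0] = (2) / L[0][0] = 2.
  L[2][1] = (-3) / L[1][1] = -1.
Step 3: L[2][2] = √(16) = 4.
  L[3][0] = (-2) / L[0][0] = -2.
  L[3][1] = (-3) / L[1][1] = -1.
  L[3][2] = (12) / L[2][2] = 3.
Step 4: L[3][3] = √(16) = 4.

L[2][2] = 4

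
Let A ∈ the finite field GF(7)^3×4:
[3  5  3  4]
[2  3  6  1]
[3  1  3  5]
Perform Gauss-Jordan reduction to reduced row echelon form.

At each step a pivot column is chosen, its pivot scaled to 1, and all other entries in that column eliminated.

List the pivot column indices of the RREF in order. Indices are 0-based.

step 1: normalize row 0 (÷3) = (1, 4, 1, 6)
  row 1: subtract 2×row0 = (0, 2, 4, 3)
  row 2: subtract 3×row0 = (0, 3, 0, 1)
step 2: normalize row 1 (÷2) = (0, 1, 2, 5)
  row 0: subtract 4×row1 = (1, 0, 0, 0)
  row 2: subtract 3×row1 = (0, 0, 1, 0)
step 3: normalize row 2 (÷1) = (0, 0, 1, 0)
  row 1: subtract 2×row2 = (0, 1, 0, 5)

pivot columns: 0, 1, 2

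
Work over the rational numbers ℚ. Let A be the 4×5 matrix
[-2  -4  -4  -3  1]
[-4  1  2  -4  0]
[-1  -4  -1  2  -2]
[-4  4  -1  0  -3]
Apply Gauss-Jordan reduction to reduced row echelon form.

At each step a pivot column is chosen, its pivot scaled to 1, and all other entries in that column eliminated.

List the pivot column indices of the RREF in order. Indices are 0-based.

pivot(0,0)=-2: scale R0 → (1, 2, 2, 3/2, -1/2)
  clear (1,0): R1 −= (-4)R0 → (0, 9, 10, 2, -2)
  clear (2,0): R2 −= (-1)R0 → (0, -2, 1, 7/2, -5/2)
  clear (3,0): R3 −= (-4)R0 → (0, 12, 7, 6, -5)
pivot(1,1)=9: scale R1 → (0, 1, 10/9, 2/9, -2/9)
  clear (0,1): R0 −= (2)R1 → (1, 0, -2/9, 19/18, -1/18)
  clear (2,1): R2 −= (-2)R1 → (0, 0, 29/9, 71/18, -53/18)
  clear (3,1): R3 −= (12)R1 → (0, 0, -19/3, 10/3, -7/3)
pivot(2,2)=29/9: scale R2 → (0, 0, 1, 71/58, -53/58)
  clear (0,2): R0 −= (-2/9)R2 → (1, 0, 0, 77/58, -15/58)
  clear (1,2): R1 −= (10/9)R2 → (0, 1, 0, -33/29, 23/29)
  clear (3,2): R3 −= (-19/3)R2 → (0, 0, 0, 643/58, -471/58)
pivot(3,3)=643/58: scale R3 → (0, 0, 0, 1, -471/643)
  clear (0,3): R0 −= (77/58)R3 → (1, 0, 0, 0, 459/643)
  clear (1,3): R1 −= (-33/29)R3 → (0, 1, 0, 0, -26/643)
  clear (2,3): R2 −= (71/58)R3 → (0, 0, 1, 0, -11/643)

pivot columns: 0, 1, 2, 3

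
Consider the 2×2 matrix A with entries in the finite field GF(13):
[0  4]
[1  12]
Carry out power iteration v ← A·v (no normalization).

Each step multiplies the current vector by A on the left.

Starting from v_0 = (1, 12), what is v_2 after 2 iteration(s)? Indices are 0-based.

v_2 = (8, 7)

v_0 = (1, 12).
v_1 = A·v_0 = (9, 2).
v_2 = A·v_1 = (8, 7).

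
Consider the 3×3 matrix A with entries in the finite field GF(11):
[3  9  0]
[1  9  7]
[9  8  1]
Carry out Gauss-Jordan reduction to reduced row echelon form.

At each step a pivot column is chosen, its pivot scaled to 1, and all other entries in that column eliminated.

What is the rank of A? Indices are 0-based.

[1] R0 /= 3  ⇒  (1, 3, 0)
     R1 -= 1·R0  ⇒  (0, 6, 7)
     R2 -= 9·R0  ⇒  (0, 3, 1)
[2] R1 /= 6  ⇒  (0, 1, 3)
     R0 -= 3·R1  ⇒  (1, 0, 2)
     R2 -= 3·R1  ⇒  (0, 0, 3)
[3] R2 /= 3  ⇒  (0, 0, 1)
     R0 -= 2·R2  ⇒  (1, 0, 0)
     R1 -= 3·R2  ⇒  (0, 1, 0)

rank = 3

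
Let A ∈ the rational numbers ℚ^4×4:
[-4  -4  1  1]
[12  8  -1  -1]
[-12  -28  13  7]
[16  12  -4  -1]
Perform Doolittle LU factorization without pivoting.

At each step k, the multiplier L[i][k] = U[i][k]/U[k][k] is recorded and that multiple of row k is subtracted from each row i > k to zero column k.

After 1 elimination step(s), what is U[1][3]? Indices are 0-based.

Step 1: pivot at (0,0) is -4.
  row1 ← row1 − (-3)·row0  ⇒  L[1][0]=-3, U row1=(0, -4, 2, 2)
  row2 ← row2 − (3)·row0  ⇒  L[2][0]=3, U row2=(0, -16, 10, 4)
  row3 ← row3 − (-4)·row0  ⇒  L[3][0]=-4, U row3=(0, -4, 0, 3)

U[1][3] = 2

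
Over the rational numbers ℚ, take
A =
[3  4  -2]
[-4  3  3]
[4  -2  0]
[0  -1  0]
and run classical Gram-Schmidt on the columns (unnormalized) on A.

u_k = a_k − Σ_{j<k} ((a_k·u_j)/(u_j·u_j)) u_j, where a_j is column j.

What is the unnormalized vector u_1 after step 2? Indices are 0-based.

u_1 = (188/41, 91/41, -50/41, -1)

Step 1: u_0 = a_0 = (3, -4, 4, 0).
Step 2: u_1 = a_1 − (-8/41)·u_0 = (188/41, 91/41, -50/41, -1).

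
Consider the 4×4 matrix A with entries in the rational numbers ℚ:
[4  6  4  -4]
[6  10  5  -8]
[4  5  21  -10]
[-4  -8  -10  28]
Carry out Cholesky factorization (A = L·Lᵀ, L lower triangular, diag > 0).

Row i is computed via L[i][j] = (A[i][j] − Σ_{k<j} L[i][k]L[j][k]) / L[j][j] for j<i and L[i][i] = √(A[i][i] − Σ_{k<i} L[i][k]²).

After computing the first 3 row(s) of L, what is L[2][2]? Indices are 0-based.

L[2][2] = 4

Step 1: L[0][0] = √(4) = 2.
  L[1][0] = (6) / L[0][0] = 3.
Step 2: L[1][1] = √(1) = 1.
  L[2][0] = (4) / L[0][0] = 2.
  L[2][1] = (-1) / L[1][1] = -1.
Step 3: L[2][2] = √(16) = 4.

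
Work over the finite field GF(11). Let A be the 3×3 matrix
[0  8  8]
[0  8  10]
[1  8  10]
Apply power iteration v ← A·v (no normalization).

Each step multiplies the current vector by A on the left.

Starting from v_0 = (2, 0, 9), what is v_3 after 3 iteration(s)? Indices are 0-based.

v_3 = (9, 1, 5)

v_0 = (2, 0, 9).
v_1 = A·v_0 = (6, 2, 4).
v_2 = A·v_1 = (4, 1, 7).
v_3 = A·v_2 = (9, 1, 5).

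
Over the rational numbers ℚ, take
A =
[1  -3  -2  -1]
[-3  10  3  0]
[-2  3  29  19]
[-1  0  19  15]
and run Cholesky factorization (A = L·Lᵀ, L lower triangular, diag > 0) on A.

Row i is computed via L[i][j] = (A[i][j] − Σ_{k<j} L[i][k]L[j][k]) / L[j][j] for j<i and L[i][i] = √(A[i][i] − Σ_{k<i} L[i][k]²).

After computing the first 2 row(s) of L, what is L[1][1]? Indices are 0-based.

L[1][1] = 1

Step 1: L[0][0] = √(1) = 1.
  L[1][0] = (-3) / L[0][0] = -3.
Step 2: L[1][1] = √(1) = 1.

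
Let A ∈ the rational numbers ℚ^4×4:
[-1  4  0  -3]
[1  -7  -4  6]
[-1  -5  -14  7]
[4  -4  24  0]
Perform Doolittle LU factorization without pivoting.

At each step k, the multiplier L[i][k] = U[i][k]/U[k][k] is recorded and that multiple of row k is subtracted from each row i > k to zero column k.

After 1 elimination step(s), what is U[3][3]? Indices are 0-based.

U[3][3] = -12

k=0: U[0][0]=-1
  eliminate (1,0): mult=-1, new row 1: (0, -3, -4, 3); set L[1][0]=-1
  eliminate (2,0): mult=1, new row 2: (0, -9, -14, 10); set L[2][0]=1
  eliminate (3,0): mult=-4, new row 3: (0, 12, 24, -12); set L[3][0]=-4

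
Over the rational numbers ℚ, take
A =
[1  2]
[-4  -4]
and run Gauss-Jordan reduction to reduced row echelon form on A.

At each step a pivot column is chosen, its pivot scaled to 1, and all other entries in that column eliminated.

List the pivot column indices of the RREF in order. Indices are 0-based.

pivot(0,0)=1: scale R0 → (1, 2)
  clear (1,0): R1 −= (-4)R0 → (0, 4)
pivot(1,1)=4: scale R1 → (0, 1)
  clear (0,1): R0 −= (2)R1 → (1, 0)

pivot columns: 0, 1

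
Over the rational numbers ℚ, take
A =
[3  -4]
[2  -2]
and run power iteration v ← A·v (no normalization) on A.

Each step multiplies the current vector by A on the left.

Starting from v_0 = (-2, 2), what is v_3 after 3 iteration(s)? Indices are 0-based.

v_3 = (18, 4)

v_0 = (-2, 2).
v_1 = A·v_0 = (-14, -8).
v_2 = A·v_1 = (-10, -12).
v_3 = A·v_2 = (18, 4).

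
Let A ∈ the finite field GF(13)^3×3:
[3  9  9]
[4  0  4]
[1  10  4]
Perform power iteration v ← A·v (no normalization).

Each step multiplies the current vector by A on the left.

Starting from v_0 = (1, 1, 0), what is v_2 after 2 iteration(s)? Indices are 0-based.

v_2 = (2, 1, 5)

v_0 = (1, 1, 0).
v_1 = A·v_0 = (12, 4, 11).
v_2 = A·v_1 = (2, 1, 5).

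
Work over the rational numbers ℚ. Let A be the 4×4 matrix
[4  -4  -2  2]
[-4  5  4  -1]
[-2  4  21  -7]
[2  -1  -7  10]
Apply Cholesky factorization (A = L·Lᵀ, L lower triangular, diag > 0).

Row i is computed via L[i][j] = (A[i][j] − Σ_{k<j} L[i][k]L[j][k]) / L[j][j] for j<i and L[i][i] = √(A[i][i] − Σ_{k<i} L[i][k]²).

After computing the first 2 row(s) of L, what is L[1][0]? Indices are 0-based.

Step 1: L[0][0] = √(4) = 2.
  L[1][0] = (-4) / L[0][0] = -2.
Step 2: L[1][1] = √(1) = 1.

L[1][0] = -2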